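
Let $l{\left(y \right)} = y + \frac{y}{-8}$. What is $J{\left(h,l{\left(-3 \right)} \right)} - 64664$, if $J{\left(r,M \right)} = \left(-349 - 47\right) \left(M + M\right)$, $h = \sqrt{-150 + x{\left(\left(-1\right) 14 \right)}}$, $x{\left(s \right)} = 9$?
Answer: $-62585$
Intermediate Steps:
$l{\left(y \right)} = \frac{7 y}{8}$ ($l{\left(y \right)} = y + y \left(- \frac{1}{8}\right) = y - \frac{y}{8} = \frac{7 y}{8}$)
$h = i \sqrt{141}$ ($h = \sqrt{-150 + 9} = \sqrt{-141} = i \sqrt{141} \approx 11.874 i$)
$J{\left(r,M \right)} = - 792 M$ ($J{\left(r,M \right)} = - 396 \cdot 2 M = - 792 M$)
$J{\left(h,l{\left(-3 \right)} \right)} - 64664 = - 792 \cdot \frac{7}{8} \left(-3\right) - 64664 = \left(-792\right) \left(- \frac{21}{8}\right) - 64664 = 2079 - 64664 = -62585$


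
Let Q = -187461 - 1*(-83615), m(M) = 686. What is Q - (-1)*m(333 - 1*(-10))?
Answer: -103160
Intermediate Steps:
Q = -103846 (Q = -187461 + 83615 = -103846)
Q - (-1)*m(333 - 1*(-10)) = -103846 - (-1)*686 = -103846 - 1*(-686) = -103846 + 686 = -103160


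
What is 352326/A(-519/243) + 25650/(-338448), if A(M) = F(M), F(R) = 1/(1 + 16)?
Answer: 337858080861/56408 ≈ 5.9895e+6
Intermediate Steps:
F(R) = 1/17
A(M) = 1/17
352326/A(-519/243) + 25650/(-338448) = 352326/(1/17) + 25650/(-338448) = 352326*17 + 25650*(-1/338448) = 5989542 - 4275/56408 = 337858080861/56408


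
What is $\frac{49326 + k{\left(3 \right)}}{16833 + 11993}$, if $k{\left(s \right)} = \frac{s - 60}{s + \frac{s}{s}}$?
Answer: $\frac{197247}{115304} \approx 1.7107$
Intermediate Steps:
$k{\left(s \right)} = \frac{-60 + s}{1 + s}$ ($k{\left(s \right)} = \frac{-60 + s}{s + 1} = \frac{-60 + s}{1 + s}$)
$\frac{49326 + k{\left(3 \right)}}{16833 + 11993} = \frac{49326 + \frac{-60 + 3}{1 + 3}}{16833 + 11993} = \frac{49326 + \frac{1}{4} \left(-57\right)}{28826} = \left(49326 + \frac{1}{4} \left(-57\right)\right) \frac{1}{28826} = \left(49326 - \frac{57}{4}\right) \frac{1}{28826} = \frac{197247}{4} \cdot \frac{1}{28826} = \frac{197247}{115304}$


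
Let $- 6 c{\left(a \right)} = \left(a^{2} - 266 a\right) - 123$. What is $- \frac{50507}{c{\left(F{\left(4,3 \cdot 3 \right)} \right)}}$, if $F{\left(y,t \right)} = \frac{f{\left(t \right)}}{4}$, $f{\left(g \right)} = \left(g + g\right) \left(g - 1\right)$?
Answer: $- \frac{101014}{2801} \approx -36.064$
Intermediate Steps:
$f{\left(g \right)} = 2 g \left(-1 + g\right)$
$F{\left(y,t \right)} = \frac{t \left(-1 + t\right)}{2}$ ($F{\left(y,t \right)} = \frac{2 t \left(-1 + t\right)}{4} = 2 t \left(-1 + t\right) \frac{1}{4} = \frac{t \left(-1 + t\right)}{2}$)
$c{\left(a \right)} = \frac{41}{2} - \frac{a^{2}}{6} + \frac{133 a}{3}$ ($c{\left(a \right)} = - \frac{\left(a^{2} - 266 a\right) - 123}{6} = - \frac{-123 + a^{2} - 266 a}{6} = \frac{41}{2} - \frac{a^{2}}{6} + \frac{133 a}{3}$)
$- \frac{50507}{c{\left(F{\left(4,3 \cdot 3 \right)} \right)}} = - \frac{50507}{\frac{41}{2} - \frac{\left(\frac{3 \cdot 3 \left(-1 + 3 \cdot 3\right)}{2}\right)^{2}}{6} + \frac{133 \frac{3 \cdot 3 \left(-1 + 3 \cdot 3\right)}{2}}{3}} = - \frac{50507}{\frac{41}{2} - \frac{\left(\frac{1}{2} \cdot 9 \left(-1 + 9\right)\right)^{2}}{6} + \frac{133 \cdot \frac{1}{2} \cdot 9 \left(-1 + 9\right)}{3}} = - \frac{50507}{\frac{41}{2} - \frac{\left(\frac{1}{2} \cdot 9 \cdot 8\right)^{2}}{6} + \frac{133 \cdot \frac{1}{2} \cdot 9 \cdot 8}{3}} = - \frac{50507}{\frac{41}{2} - \frac{36^{2}}{6} + \frac{133}{3} \cdot 36} = - \frac{50507}{\frac{41}{2} - 216 + 1596} = - \frac{50507}{\frac{2801}{2}} = \left(-50507\right) \frac{2}{2801} = - \frac{101014}{2801}$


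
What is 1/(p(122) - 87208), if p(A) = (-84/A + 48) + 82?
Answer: -61/5311800 ≈ -1.1484e-5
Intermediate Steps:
p(A) = 130 - 84/A (p(A) = (48 - 84/A) + 82 = 130 - 84/A)
1/(p(122) - 87208) = 1/((130 - 84/122) - 87208) = 1/((130 - 84*1/122) - 87208) = 1/((130 - 42/61) - 87208) = 1/(7888/61 - 87208) = 1/(-5311800/61) = -61/5311800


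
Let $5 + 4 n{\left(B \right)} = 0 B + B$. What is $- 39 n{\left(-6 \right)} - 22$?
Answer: $\frac{341}{4} \approx 85.25$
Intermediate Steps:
$n{\left(B \right)} = - \frac{5}{4} + \frac{B}{4}$ ($n{\left(B \right)} = - \frac{5}{4} + \frac{0 B + B}{4} = - \frac{5}{4} + \frac{0 + B}{4} = - \frac{5}{4} + \frac{B}{4}$)
$- 39 n{\left(-6 \right)} - 22 = - 39 \left(- \frac{5}{4} + \frac{1}{4} \left(-6\right)\right) - 22 = - 39 \left(- \frac{5}{4} - \frac{3}{2}\right) - 22 = \left(-39\right) \left(- \frac{11}{4}\right) - 22 = \frac{429}{4} - 22 = \frac{341}{4}$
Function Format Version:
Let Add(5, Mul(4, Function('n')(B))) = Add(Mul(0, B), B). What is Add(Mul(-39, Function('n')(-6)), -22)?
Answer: Rational(341, 4) ≈ 85.250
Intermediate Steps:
Function('n')(B) = Add(Rational(-5, 4), Mul(Rational(1, 4), B)) (Function('n')(B) = Add(Rational(-5, 4), Mul(Rational(1, 4), Add(Mul(0, B), B))) = Add(Rational(-5, 4), Mul(Rational(1, 4), Add(0, B))) = Add(Rational(-5, 4), Mul(Rational(1, 4), B)))
Add(Mul(-39, Function('n')(-6)), -22) = Add(Mul(-39, Add(Rational(-5, 4), Mul(Rational(1, 4), -6))), -22) = Add(Mul(-39, Add(Rational(-5, 4), Rational(-3, 2))), -22) = Add(Mul(-39, Rational(-11, 4)), -22) = Add(Rational(429, 4), -22) = Rational(341, 4)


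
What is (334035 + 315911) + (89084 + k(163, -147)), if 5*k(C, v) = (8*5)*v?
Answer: 737854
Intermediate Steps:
k(C, v) = 8*v (k(C, v) = ((8*5)*v)/5 = (40*v)/5 = 8*v)
(334035 + 315911) + (89084 + k(163, -147)) = (334035 + 315911) + (89084 + 8*(-147)) = 649946 + (89084 - 1176) = 649946 + 87908 = 737854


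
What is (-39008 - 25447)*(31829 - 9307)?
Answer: -1451655510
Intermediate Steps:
(-39008 - 25447)*(31829 - 9307) = -64455*22522 = -1451655510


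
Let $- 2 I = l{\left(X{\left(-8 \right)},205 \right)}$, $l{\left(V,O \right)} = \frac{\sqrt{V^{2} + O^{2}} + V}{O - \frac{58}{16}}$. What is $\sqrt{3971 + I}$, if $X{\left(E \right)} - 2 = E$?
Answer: $\frac{\sqrt{1145117595 - 716 \sqrt{42061}}}{537} \approx 63.012$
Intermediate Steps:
$X{\left(E \right)} = 2 + E$
$l{\left(V,O \right)} = \frac{V + \sqrt{O^{2} + V^{2}}}{- \frac{29}{8} + O}$ ($l{\left(V,O \right)} = \frac{\sqrt{O^{2} + V^{2}} + V}{O - \frac{29}{8}} = \frac{V + \sqrt{O^{2} + V^{2}}}{O - \frac{29}{8}} = \frac{V + \sqrt{O^{2} + V^{2}}}{- \frac{29}{8} + O}$)
$I = \frac{8}{537} - \frac{4 \sqrt{42061}}{1611}$ ($I = - \frac{8 \frac{1}{-29 + 8 \cdot 205} \left(\left(2 - 8\right) + \sqrt{205^{2} + \left(2 - 8\right)^{2}}\right)}{2} = - \frac{8 \frac{1}{-29 + 1640} \left(-6 + \sqrt{42025 + \left(-6\right)^{2}}\right)}{2} = - \frac{8 \cdot \frac{1}{1611} \left(-6 + \sqrt{42025 + 36}\right)}{2} = - \frac{8 \cdot \frac{1}{1611} \left(-6 + \sqrt{42061}\right)}{2} = - \frac{- \frac{16}{537} + \frac{8 \sqrt{42061}}{1611}}{2} = \frac{8}{537} - \frac{4 \sqrt{42061}}{1611} \approx -0.49432$)
$\sqrt{3971 + I} = \sqrt{3971 + \left(\frac{8}{537} - \frac{4 \sqrt{42061}}{1611}\right)} = \sqrt{\frac{2132435}{537} - \frac{4 \sqrt{42061}}{1611}}$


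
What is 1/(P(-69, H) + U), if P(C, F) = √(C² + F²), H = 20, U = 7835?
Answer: 7835/61382064 - √5161/61382064 ≈ 0.00012647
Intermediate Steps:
1/(P(-69, H) + U) = 1/(√((-69)² + 20²) + 7835) = 1/(√(4761 + 400) + 7835) = 1/(√5161 + 7835) = 1/(7835 + √5161)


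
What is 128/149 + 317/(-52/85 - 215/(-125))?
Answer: 20134313/70179 ≈ 286.90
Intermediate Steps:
128/149 + 317/(-52/85 - 215/(-125)) = 128*(1/149) + 317/(-52*1/85 - 215*(-1/125)) = 128/149 + 317/(-52/85 + 43/25) = 128/149 + 317/(471/425) = 128/149 + 317*(425/471) = 128/149 + 134725/471 = 20134313/70179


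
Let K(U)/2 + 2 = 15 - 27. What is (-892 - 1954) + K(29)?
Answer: -2874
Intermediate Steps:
K(U) = -28 (K(U) = -4 + 2*(15 - 27) = -4 + 2*(-12) = -4 - 24 = -28)
(-892 - 1954) + K(29) = (-892 - 1954) - 28 = -2846 - 28 = -2874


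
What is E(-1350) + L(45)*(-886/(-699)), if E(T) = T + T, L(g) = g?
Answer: -615810/233 ≈ -2643.0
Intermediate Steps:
E(T) = 2*T
E(-1350) + L(45)*(-886/(-699)) = 2*(-1350) + 45*(-886/(-699)) = -2700 + 45*(-886*(-1/699)) = -2700 + 45*(886/699) = -2700 + 13290/233 = -615810/233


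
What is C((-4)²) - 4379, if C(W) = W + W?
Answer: -4347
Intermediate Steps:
C(W) = 2*W
C((-4)²) - 4379 = 2*(-4)² - 4379 = 2*16 - 4379 = 32 - 4379 = -4347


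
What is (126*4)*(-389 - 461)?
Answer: -428400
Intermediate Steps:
(126*4)*(-389 - 461) = 504*(-850) = -428400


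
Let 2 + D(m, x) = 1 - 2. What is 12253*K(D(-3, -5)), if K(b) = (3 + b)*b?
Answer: 0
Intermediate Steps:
D(m, x) = -3 (D(m, x) = -2 + (1 - 2) = -2 - 1 = -3)
K(b) = b*(3 + b)
12253*K(D(-3, -5)) = 12253*(-3*(3 - 3)) = 12253*(-3*0) = 12253*0 = 0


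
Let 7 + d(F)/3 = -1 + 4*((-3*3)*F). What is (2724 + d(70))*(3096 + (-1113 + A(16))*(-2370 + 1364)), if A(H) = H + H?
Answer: -5300228520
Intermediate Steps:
A(H) = 2*H
d(F) = -24 - 108*F (d(F) = -21 + 3*(-1 + 4*((-3*3)*F)) = -21 + 3*(-1 + 4*(-9*F)) = -21 + 3*(-1 - 36*F) = -21 + (-3 - 108*F) = -24 - 108*F)
(2724 + d(70))*(3096 + (-1113 + A(16))*(-2370 + 1364)) = (2724 + (-24 - 108*70))*(3096 + (-1113 + 2*16)*(-2370 + 1364)) = (2724 + (-24 - 7560))*(3096 + (-1113 + 32)*(-1006)) = (2724 - 7584)*(3096 - 1081*(-1006)) = -4860*(3096 + 1087486) = -4860*1090582 = -5300228520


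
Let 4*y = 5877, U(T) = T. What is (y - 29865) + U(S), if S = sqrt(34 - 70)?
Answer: -113583/4 + 6*I ≈ -28396.0 + 6.0*I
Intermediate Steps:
S = 6*I (S = sqrt(-36) = 6*I ≈ 6.0*I)
y = 5877/4 (y = (1/4)*5877 = 5877/4 ≈ 1469.3)
(y - 29865) + U(S) = (5877/4 - 29865) + 6*I = -113583/4 + 6*I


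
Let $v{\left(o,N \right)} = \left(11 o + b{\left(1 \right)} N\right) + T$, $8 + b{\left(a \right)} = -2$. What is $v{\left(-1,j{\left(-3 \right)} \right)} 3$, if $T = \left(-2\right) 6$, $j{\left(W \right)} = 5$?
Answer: $-219$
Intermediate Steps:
$b{\left(a \right)} = -10$ ($b{\left(a \right)} = -8 - 2 = -10$)
$T = -12$
$v{\left(o,N \right)} = -12 - 10 N + 11 o$ ($v{\left(o,N \right)} = \left(11 o - 10 N\right) - 12 = \left(- 10 N + 11 o\right) - 12 = -12 - 10 N + 11 o$)
$v{\left(-1,j{\left(-3 \right)} \right)} 3 = \left(-12 - 50 + 11 \left(-1\right)\right) 3 = \left(-12 - 50 - 11\right) 3 = \left(-73\right) 3 = -219$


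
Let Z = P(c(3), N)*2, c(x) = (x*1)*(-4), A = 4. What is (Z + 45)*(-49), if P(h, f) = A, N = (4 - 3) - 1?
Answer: -2597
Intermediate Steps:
N = 0 (N = 1 - 1 = 0)
c(x) = -4*x (c(x) = x*(-4) = -4*x)
P(h, f) = 4
Z = 8 (Z = 4*2 = 8)
(Z + 45)*(-49) = (8 + 45)*(-49) = 53*(-49) = -2597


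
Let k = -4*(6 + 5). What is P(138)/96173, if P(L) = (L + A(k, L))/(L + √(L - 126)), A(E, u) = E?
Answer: 1081/152530378 - 47*√3/457591134 ≈ 6.9092e-6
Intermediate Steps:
k = -44 (k = -4*11 = -44)
P(L) = (-44 + L)/(L + √(-126 + L)) (P(L) = (L - 44)/(L + √(L - 126)) = (-44 + L)/(L + √(-126 + L)))
P(138)/96173 = ((-44 + 138)/(138 + √(-126 + 138)))/96173 = (94/(138 + √12))*(1/96173) = (94/(138 + 2*√3))*(1/96173) = 94/(96173*(138 + 2*√3))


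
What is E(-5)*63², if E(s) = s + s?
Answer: -39690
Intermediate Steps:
E(s) = 2*s
E(-5)*63² = (2*(-5))*63² = -10*3969 = -39690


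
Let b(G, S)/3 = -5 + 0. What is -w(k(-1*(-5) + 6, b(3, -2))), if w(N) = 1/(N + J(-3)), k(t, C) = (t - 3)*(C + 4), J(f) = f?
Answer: 1/91 ≈ 0.010989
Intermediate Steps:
b(G, S) = -15 (b(G, S) = 3*(-5 + 0) = 3*(-5) = -15)
k(t, C) = (-3 + t)*(4 + C)
w(N) = 1/(-3 + N) (w(N) = 1/(N - 3) = 1/(-3 + N))
-w(k(-1*(-5) + 6, b(3, -2))) = -1/(-3 + (-12 - 3*(-15) + 4*(-1*(-5) + 6) - 15*(-1*(-5) + 6))) = -1/(-3 + (-12 + 45 + 4*(5 + 6) - 15*(5 + 6))) = -1/(-3 + (-12 + 45 + 4*11 - 15*11)) = -1/(-3 + (-12 + 45 + 44 - 165)) = -1/(-3 - 88) = -1/(-91) = -1*(-1/91) = 1/91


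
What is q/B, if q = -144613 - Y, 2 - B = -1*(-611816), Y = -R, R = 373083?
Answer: -114235/305907 ≈ -0.37343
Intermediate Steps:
Y = -373083 (Y = -1*373083 = -373083)
B = -611814 (B = 2 - (-1)*(-611816) = 2 - 1*611816 = 2 - 611816 = -611814)
q = 228470 (q = -144613 - 1*(-373083) = -144613 + 373083 = 228470)
q/B = 228470/(-611814) = 228470*(-1/611814) = -114235/305907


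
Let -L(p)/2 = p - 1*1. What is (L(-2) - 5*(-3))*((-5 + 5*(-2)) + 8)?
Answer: -147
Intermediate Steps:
L(p) = 2 - 2*p (L(p) = -2*(p - 1*1) = -2*(p - 1) = -2*(-1 + p) = 2 - 2*p)
(L(-2) - 5*(-3))*((-5 + 5*(-2)) + 8) = ((2 - 2*(-2)) - 5*(-3))*((-5 + 5*(-2)) + 8) = ((2 + 4) + 15)*((-5 - 10) + 8) = (6 + 15)*(-15 + 8) = 21*(-7) = -147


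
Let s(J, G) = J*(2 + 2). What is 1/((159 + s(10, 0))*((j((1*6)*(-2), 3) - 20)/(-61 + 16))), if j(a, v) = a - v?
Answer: 9/1393 ≈ 0.0064609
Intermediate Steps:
s(J, G) = 4*J (s(J, G) = J*4 = 4*J)
1/((159 + s(10, 0))*((j((1*6)*(-2), 3) - 20)/(-61 + 16))) = 1/((159 + 4*10)*((((1*6)*(-2) - 1*3) - 20)/(-61 + 16))) = 1/((159 + 40)*(((6*(-2) - 3) - 20)/(-45))) = 1/(199*(((-12 - 3) - 20)*(-1/45))) = 1/(199*((-15 - 20)*(-1/45))) = 1/(199*(-35*(-1/45))) = 1/(199*(7/9)) = 1/(1393/9) = 9/1393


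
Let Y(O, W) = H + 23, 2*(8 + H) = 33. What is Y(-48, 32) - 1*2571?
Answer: -5079/2 ≈ -2539.5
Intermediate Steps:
H = 17/2 (H = -8 + (½)*33 = -8 + 33/2 = 17/2 ≈ 8.5000)
Y(O, W) = 63/2 (Y(O, W) = 17/2 + 23 = 63/2)
Y(-48, 32) - 1*2571 = 63/2 - 1*2571 = 63/2 - 2571 = -5079/2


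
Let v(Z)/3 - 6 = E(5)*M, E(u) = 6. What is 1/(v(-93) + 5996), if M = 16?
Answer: 1/6302 ≈ 0.00015868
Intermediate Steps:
v(Z) = 306 (v(Z) = 18 + 3*(6*16) = 18 + 3*96 = 18 + 288 = 306)
1/(v(-93) + 5996) = 1/(306 + 5996) = 1/6302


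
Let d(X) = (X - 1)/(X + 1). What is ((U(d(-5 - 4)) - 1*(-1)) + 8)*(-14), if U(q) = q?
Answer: -287/2 ≈ -143.50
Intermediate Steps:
d(X) = (-1 + X)/(1 + X)
((U(d(-5 - 4)) - 1*(-1)) + 8)*(-14) = (((-1 + (-5 - 4))/(1 + (-5 - 4)) - 1*(-1)) + 8)*(-14) = (((-1 - 9)/(1 - 9) + 1) + 8)*(-14) = ((-10/(-8) + 1) + 8)*(-14) = ((-⅛*(-10) + 1) + 8)*(-14) = ((5/4 + 1) + 8)*(-14) = (9/4 + 8)*(-14) = (41/4)*(-14) = -287/2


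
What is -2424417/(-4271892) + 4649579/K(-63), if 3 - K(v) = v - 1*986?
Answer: 827710409173/187251266 ≈ 4420.3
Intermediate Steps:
K(v) = 989 - v (K(v) = 3 - (v - 1*986) = 3 - (v - 986) = 3 - (-986 + v) = 3 + (986 - v) = 989 - v)
-2424417/(-4271892) + 4649579/K(-63) = -2424417/(-4271892) + 4649579/(989 - 1*(-63)) = -2424417*(-1/4271892) + 4649579/(989 + 63) = 808139/1423964 + 4649579/1052 = 827710409173/187251266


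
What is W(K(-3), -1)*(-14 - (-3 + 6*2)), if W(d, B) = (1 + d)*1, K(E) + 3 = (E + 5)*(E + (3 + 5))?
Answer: -184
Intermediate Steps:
K(E) = -3 + (5 + E)*(8 + E) (K(E) = -3 + (E + 5)*(E + (3 + 5)) = -3 + (5 + E)*(E + 8) = -3 + (5 + E)*(8 + E))
W(d, B) = 1 + d
W(K(-3), -1)*(-14 - (-3 + 6*2)) = (1 + (37 + (-3)**2 + 13*(-3)))*(-14 - (-3 + 6*2)) = (1 + (37 + 9 - 39))*(-14 - (-3 + 12)) = (1 + 7)*(-14 - 1*9) = 8*(-14 - 9) = 8*(-23) = -184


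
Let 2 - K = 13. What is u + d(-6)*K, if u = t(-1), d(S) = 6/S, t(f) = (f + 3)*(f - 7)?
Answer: -5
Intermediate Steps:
K = -11 (K = 2 - 1*13 = 2 - 13 = -11)
t(f) = (-7 + f)*(3 + f) (t(f) = (3 + f)*(-7 + f) = (-7 + f)*(3 + f))
u = -16 (u = -21 + (-1)**2 - 4*(-1) = -21 + 1 + 4 = -16)
u + d(-6)*K = -16 + (6/(-6))*(-11) = -16 + (6*(-1/6))*(-11) = -16 - 1*(-11) = -16 + 11 = -5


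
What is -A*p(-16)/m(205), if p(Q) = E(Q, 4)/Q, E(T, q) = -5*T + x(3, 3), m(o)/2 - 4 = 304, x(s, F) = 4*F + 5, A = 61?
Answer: 5917/9856 ≈ 0.60034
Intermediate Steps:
x(s, F) = 5 + 4*F
m(o) = 616 (m(o) = 8 + 2*304 = 8 + 608 = 616)
E(T, q) = 17 - 5*T (E(T, q) = -5*T + (5 + 4*3) = -5*T + (5 + 12) = -5*T + 17 = 17 - 5*T)
p(Q) = (17 - 5*Q)/Q
-A*p(-16)/m(205) = -61*(-5 + 17/(-16))/616 = -61*(-5 + 17*(-1/16))/616 = -61*(-5 - 17/16)/616 = -61*(-97/16)/616 = -(-5917)/(16*616) = -1*(-5917/9856) = 5917/9856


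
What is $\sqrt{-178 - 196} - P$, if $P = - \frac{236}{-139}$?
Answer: $- \frac{236}{139} + i \sqrt{374} \approx -1.6978 + 19.339 i$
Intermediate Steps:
$P = \frac{236}{139}$ ($P = \left(-236\right) \left(- \frac{1}{139}\right) = \frac{236}{139} \approx 1.6978$)
$\sqrt{-178 - 196} - P = \sqrt{-178 - 196} - \frac{236}{139} = \sqrt{-374} - \frac{236}{139} = i \sqrt{374} - \frac{236}{139} = - \frac{236}{139} + i \sqrt{374}$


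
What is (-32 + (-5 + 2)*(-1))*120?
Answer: -3480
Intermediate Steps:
(-32 + (-5 + 2)*(-1))*120 = (-32 - 3*(-1))*120 = (-32 + 3)*120 = -29*120 = -3480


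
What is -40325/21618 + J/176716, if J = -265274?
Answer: -1607595754/477530811 ≈ -3.3665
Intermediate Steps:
-40325/21618 + J/176716 = -40325/21618 - 265274/176716 = -40325*1/21618 - 265274*1/176716 = -40325/21618 - 132637/88358 = -1607595754/477530811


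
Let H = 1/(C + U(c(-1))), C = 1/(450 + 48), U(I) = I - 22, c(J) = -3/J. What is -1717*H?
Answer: 855066/9461 ≈ 90.378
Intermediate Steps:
U(I) = -22 + I
C = 1/498 ≈ 0.0020080
H = -498/9461 (H = 1/(1/498 + (-22 - 3/(-1))) = 1/(1/498 + (-22 - 3*(-1))) = 1/(1/498 + (-22 + 3)) = 1/(1/498 - 19) = 1/(-9461/498) = -498/9461 ≈ -0.052637)
-1717*H = -1717*(-498/9461) = 855066/9461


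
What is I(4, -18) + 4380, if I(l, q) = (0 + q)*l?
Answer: 4308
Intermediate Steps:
I(l, q) = l*q (I(l, q) = q*l = l*q)
I(4, -18) + 4380 = 4*(-18) + 4380 = -72 + 4380 = 4308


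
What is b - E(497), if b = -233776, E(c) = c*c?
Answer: -480785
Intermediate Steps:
E(c) = c²
b - E(497) = -233776 - 1*497² = -233776 - 1*247009 = -233776 - 247009 = -480785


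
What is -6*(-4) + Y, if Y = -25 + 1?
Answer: 0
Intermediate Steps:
Y = -24
-6*(-4) + Y = -6*(-4) - 24 = 24 - 24 = 0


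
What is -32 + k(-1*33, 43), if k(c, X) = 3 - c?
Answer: 4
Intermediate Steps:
-32 + k(-1*33, 43) = -32 + (3 - (-1)*33) = -32 + (3 - 1*(-33)) = -32 + (3 + 33) = -32 + 36 = 4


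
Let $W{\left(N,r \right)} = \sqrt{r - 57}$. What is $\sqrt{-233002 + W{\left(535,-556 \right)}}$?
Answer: $\sqrt{-233002 + i \sqrt{613}} \approx 0.026 + 482.7 i$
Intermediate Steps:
$W{\left(N,r \right)} = \sqrt{-57 + r}$
$\sqrt{-233002 + W{\left(535,-556 \right)}} = \sqrt{-233002 + \sqrt{-57 - 556}} = \sqrt{-233002 + \sqrt{-613}} = \sqrt{-233002 + i \sqrt{613}}$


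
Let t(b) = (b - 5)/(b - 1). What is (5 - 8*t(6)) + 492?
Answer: 2477/5 ≈ 495.40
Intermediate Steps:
t(b) = (-5 + b)/(-1 + b)
(5 - 8*t(6)) + 492 = (5 - 8*(-5 + 6)/(-1 + 6)) + 492 = (5 - 8/5) + 492 = 17/5 + 492 = 2477/5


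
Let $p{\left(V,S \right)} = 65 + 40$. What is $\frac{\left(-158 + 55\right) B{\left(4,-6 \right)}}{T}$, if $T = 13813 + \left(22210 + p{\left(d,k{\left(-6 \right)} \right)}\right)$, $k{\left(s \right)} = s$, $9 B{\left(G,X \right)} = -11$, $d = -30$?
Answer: $\frac{1133}{325152} \approx 0.0034845$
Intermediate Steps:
$B{\left(G,X \right)} = - \frac{11}{9}$ ($B{\left(G,X \right)} = \frac{1}{9} \left(-11\right) = - \frac{11}{9}$)
$p{\left(V,S \right)} = 105$
$T = 36128$ ($T = 13813 + \left(22210 + 105\right) = 13813 + 22315 = 36128$)
$\frac{\left(-158 + 55\right) B{\left(4,-6 \right)}}{T} = \frac{\left(-158 + 55\right) \left(- \frac{11}{9}\right)}{36128} = \left(-103\right) \left(- \frac{11}{9}\right) \frac{1}{36128} = \frac{1133}{9} \cdot \frac{1}{36128} = \frac{1133}{325152}$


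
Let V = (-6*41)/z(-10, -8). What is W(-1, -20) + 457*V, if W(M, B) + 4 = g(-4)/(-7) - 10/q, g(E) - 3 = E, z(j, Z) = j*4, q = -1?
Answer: 394337/140 ≈ 2816.7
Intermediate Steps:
z(j, Z) = 4*j
g(E) = 3 + E
W(M, B) = 43/7 (W(M, B) = -4 + ((3 - 4)/(-7) - 10/(-1)) = -4 + (-1*(-1/7) - 10*(-1)) = -4 + (1/7 + 10) = -4 + 71/7 = 43/7)
V = 123/20 (V = (-6*41)/((4*(-10))) = -246/(-40) = -246*(-1/40) = 123/20 ≈ 6.1500)
W(-1, -20) + 457*V = 43/7 + 457*(123/20) = 43/7 + 56211/20 = 394337/140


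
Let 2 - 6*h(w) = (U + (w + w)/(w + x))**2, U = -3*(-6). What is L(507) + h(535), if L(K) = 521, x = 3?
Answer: 197433079/434166 ≈ 454.74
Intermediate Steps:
U = 18
h(w) = 1/3 - (18 + 2*w/(3 + w))**2/6 (h(w) = 1/3 - (18 + (w + w)/(w + 3))**2/6 = 1/3 - (18 + (2*w)/(3 + w))**2/6 = 1/3 - (18 + 2*w/(3 + w))**2/6)
L(507) + h(535) = 521 + (1/3 - 2*(27 + 10*535)**2/(3*(3 + 535)**2)) = 521 + (1/3 - 2/3*(27 + 5350)**2/538**2) = 521 + (1/3 - 2/3*1/289444*5377**2) = 521 + (1/3 - 2/3*1/289444*28912129) = 521 + (1/3 - 28912129/434166) = 521 - 28767407/434166 = 197433079/434166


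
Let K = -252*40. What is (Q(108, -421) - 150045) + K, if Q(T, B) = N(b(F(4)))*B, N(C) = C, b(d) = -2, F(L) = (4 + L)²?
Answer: -159283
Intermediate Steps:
Q(T, B) = -2*B
K = -10080
(Q(108, -421) - 150045) + K = (-2*(-421) - 150045) - 10080 = (842 - 150045) - 10080 = -149203 - 10080 = -159283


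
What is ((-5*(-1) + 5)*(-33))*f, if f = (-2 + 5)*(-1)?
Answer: 990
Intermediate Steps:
f = -3 (f = 3*(-1) = -3)
((-5*(-1) + 5)*(-33))*f = ((-5*(-1) + 5)*(-33))*(-3) = ((5 + 5)*(-33))*(-3) = (10*(-33))*(-3) = -330*(-3) = 990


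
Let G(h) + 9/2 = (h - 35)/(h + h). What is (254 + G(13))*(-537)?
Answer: -3471705/26 ≈ -1.3353e+5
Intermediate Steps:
G(h) = -9/2 + (-35 + h)/(2*h) (G(h) = -9/2 + (h - 35)/(h + h) = -9/2 + (-35 + h)/((2*h)) = -9/2 + (-35 + h)*(1/(2*h)) = -9/2 + (-35 + h)/(2*h))
(254 + G(13))*(-537) = (254 + (-4 - 35/2/13))*(-537) = (254 + (-4 - 35/2*1/13))*(-537) = (254 + (-4 - 35/26))*(-537) = (254 - 139/26)*(-537) = (6465/26)*(-537) = -3471705/26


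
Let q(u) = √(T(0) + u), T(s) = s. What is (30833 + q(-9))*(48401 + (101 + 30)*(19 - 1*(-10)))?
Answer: 1609482600 + 156600*I ≈ 1.6095e+9 + 1.566e+5*I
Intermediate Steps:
q(u) = √u (q(u) = √(0 + u) = √u)
(30833 + q(-9))*(48401 + (101 + 30)*(19 - 1*(-10))) = (30833 + √(-9))*(48401 + (101 + 30)*(19 - 1*(-10))) = (30833 + 3*I)*(48401 + 131*(19 + 10)) = (30833 + 3*I)*(48401 + 131*29) = (30833 + 3*I)*(48401 + 3799) = (30833 + 3*I)*52200 = 1609482600 + 156600*I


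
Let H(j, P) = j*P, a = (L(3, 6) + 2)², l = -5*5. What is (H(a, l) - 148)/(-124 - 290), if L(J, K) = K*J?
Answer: 5074/207 ≈ 24.512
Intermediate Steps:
L(J, K) = J*K
l = -25
a = 400 (a = (3*6 + 2)² = (18 + 2)² = 20² = 400)
H(j, P) = P*j
(H(a, l) - 148)/(-124 - 290) = (-25*400 - 148)/(-124 - 290) = (-10000 - 148)/(-414) = -10148*(-1/414) = 5074/207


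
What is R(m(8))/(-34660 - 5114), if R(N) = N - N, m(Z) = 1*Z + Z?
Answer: 0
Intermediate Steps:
m(Z) = 2*Z (m(Z) = Z + Z = 2*Z)
R(N) = 0
R(m(8))/(-34660 - 5114) = 0/(-34660 - 5114) = 0/(-39774) = 0*(-1/39774) = 0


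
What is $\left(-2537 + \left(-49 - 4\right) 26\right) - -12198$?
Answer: $8283$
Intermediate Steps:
$\left(-2537 + \left(-49 - 4\right) 26\right) - -12198 = \left(-2537 - 1378\right) + 12198 = -3915 + 12198 = 8283$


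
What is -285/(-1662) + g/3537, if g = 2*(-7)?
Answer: 328259/1959498 ≈ 0.16752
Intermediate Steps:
g = -14
-285/(-1662) + g/3537 = -285/(-1662) - 14/3537 = -285*(-1/1662) - 14*1/3537 = 95/554 - 14/3537 = 328259/1959498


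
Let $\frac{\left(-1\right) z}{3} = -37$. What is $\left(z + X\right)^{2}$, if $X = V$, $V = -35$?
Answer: $5776$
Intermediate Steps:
$z = 111$ ($z = \left(-3\right) \left(-37\right) = 111$)
$X = -35$
$\left(z + X\right)^{2} = \left(111 - 35\right)^{2} = 76^{2} = 5776$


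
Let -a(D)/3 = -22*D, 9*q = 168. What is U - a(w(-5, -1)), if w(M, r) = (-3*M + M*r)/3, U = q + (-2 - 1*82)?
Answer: -1516/3 ≈ -505.33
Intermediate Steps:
q = 56/3 (q = (1/9)*168 = 56/3 ≈ 18.667)
U = -196/3 (U = 56/3 + (-2 - 1*82) = 56/3 + (-2 - 82) = 56/3 - 84 = -196/3 ≈ -65.333)
w(M, r) = -M + M*r/3 (w(M, r) = (-3*M + M*r)*(1/3) = -M + M*r/3)
a(D) = 66*D (a(D) = -(-66)*D = 66*D)
U - a(w(-5, -1)) = -196/3 - 66*(1/3)*(-5)*(-3 - 1) = -196/3 - 66*(1/3)*(-5)*(-4) = -196/3 - 66*20/3 = -196/3 - 1*440 = -196/3 - 440 = -1516/3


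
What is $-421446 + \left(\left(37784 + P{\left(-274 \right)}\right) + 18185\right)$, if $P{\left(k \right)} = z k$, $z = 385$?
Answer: $-470967$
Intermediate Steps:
$P{\left(k \right)} = 385 k$
$-421446 + \left(\left(37784 + P{\left(-274 \right)}\right) + 18185\right) = -421446 + \left(\left(37784 + 385 \left(-274\right)\right) + 18185\right) = -421446 + \left(\left(37784 - 105490\right) + 18185\right) = -421446 + \left(-67706 + 18185\right) = -421446 - 49521 = -470967$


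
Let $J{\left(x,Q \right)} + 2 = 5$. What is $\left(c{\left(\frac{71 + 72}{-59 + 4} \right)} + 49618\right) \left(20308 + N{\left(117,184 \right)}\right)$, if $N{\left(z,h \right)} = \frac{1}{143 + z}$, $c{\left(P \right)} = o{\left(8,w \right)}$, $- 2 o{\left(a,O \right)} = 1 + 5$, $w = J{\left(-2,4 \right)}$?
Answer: $\frac{52394243763}{52} \approx 1.0076 \cdot 10^{9}$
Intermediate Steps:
$J{\left(x,Q \right)} = 3$ ($J{\left(x,Q \right)} = -2 + 5 = 3$)
$w = 3$
$o{\left(a,O \right)} = -3$ ($o{\left(a,O \right)} = - \frac{1 + 5}{2} = \left(- \frac{1}{2}\right) 6 = -3$)
$c{\left(P \right)} = -3$
$\left(c{\left(\frac{71 + 72}{-59 + 4} \right)} + 49618\right) \left(20308 + N{\left(117,184 \right)}\right) = \left(-3 + 49618\right) \left(20308 + \frac{1}{143 + 117}\right) = 49615 \left(20308 + \frac{1}{260}\right) = 49615 \cdot \frac{5280081}{260} = \frac{52394243763}{52}$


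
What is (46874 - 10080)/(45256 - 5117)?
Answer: 36794/40139 ≈ 0.91666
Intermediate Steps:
(46874 - 10080)/(45256 - 5117) = 36794/40139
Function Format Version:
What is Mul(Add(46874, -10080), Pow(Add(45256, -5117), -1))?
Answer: Rational(36794, 40139) ≈ 0.91666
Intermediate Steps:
Mul(Add(46874, -10080), Pow(Add(45256, -5117), -1)) = Mul(36794, Pow(40139, -1)) = Mul(36794, Rational(1, 40139)) = Rational(36794, 40139)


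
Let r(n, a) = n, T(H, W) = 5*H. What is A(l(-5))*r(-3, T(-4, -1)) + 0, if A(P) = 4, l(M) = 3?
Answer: -12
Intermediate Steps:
A(l(-5))*r(-3, T(-4, -1)) + 0 = 4*(-3) + 0 = -12 + 0 = -12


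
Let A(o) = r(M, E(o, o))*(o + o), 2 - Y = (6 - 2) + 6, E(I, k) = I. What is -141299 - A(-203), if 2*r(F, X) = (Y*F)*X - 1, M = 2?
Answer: 517842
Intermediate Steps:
Y = -8 (Y = 2 - ((6 - 2) + 6) = 2 - (4 + 6) = 2 - 1*10 = 2 - 10 = -8)
r(F, X) = -1/2 - 4*F*X (r(F, X) = ((-8*F)*X - 1)/2 = (-8*F*X - 1)/2 = (-1 - 8*F*X)/2 = -1/2 - 4*F*X)
A(o) = 2*o*(-1/2 - 8*o) (A(o) = (-1/2 - 4*2*o)*(o + o) = (-1/2 - 8*o)*(2*o) = 2*o*(-1/2 - 8*o))
-141299 - A(-203) = -141299 - (-203)*(-1 - 16*(-203)) = -141299 - (-203)*(-1 + 3248) = -141299 - (-203)*3247 = -141299 - 1*(-659141) = -141299 + 659141 = 517842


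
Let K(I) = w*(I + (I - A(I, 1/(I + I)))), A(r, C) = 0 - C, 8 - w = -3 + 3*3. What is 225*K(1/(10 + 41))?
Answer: 195375/17 ≈ 11493.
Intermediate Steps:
w = 2 (w = 8 - (-3 + 3*3) = 8 - (-3 + 9) = 8 - 1*6 = 8 - 6 = 2)
A(r, C) = -C
K(I) = 1/I + 4*I (K(I) = 2*(I + (I - (-1)/(I + I))) = 2*(I + (I - (-1)/(2*I))) = 2*(I + (I + 1/(2*I))) = 2*(1/(2*I) + 2*I) = 1/I + 4*I)
225*K(1/(10 + 41)) = 225*(1/(1/(10 + 41)) + 4/(10 + 41)) = 225*(1/(1/51) + 4/51) = 225*(1/(1/51) + 4*(1/51)) = 225*(51 + 4/51) = 225*(2605/51) = 195375/17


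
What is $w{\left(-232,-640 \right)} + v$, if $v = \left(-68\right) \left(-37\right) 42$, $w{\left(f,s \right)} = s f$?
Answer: $254152$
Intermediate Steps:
$w{\left(f,s \right)} = f s$
$v = 105672$ ($v = 2516 \cdot 42 = 105672$)
$w{\left(-232,-640 \right)} + v = \left(-232\right) \left(-640\right) + 105672 = 148480 + 105672 = 254152$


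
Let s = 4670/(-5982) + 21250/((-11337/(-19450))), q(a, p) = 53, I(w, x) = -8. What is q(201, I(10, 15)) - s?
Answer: -411464680118/11302989 ≈ -36403.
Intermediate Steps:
s = 412063738535/11302989 (s = 4670*(-1/5982) + 21250/((-11337*(-1/19450))) = -2335/2991 + 21250/(11337/19450) = -2335/2991 + 21250*(19450/11337) = -2335/2991 + 413312500/11337 = 412063738535/11302989 ≈ 36456.)
q(201, I(10, 15)) - s = 53 - 1*412063738535/11302989 = 53 - 412063738535/11302989 = -411464680118/11302989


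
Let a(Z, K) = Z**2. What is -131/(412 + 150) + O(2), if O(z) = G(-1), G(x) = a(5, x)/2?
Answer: 3447/281 ≈ 12.267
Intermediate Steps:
G(x) = 25/2 (G(x) = 5**2/2 = 25*(1/2) = 25/2)
O(z) = 25/2
-131/(412 + 150) + O(2) = -131/(412 + 150) + 25/2 = -131/562 + 25/2 = 3447/281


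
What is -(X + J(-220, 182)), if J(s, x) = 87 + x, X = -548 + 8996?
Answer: -8717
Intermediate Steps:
X = 8448
-(X + J(-220, 182)) = -(8448 + (87 + 182)) = -(8448 + 269) = -1*8717 = -8717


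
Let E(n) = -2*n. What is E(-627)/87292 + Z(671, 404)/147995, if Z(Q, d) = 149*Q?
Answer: 4456476299/6459389770 ≈ 0.68992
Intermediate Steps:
E(-627)/87292 + Z(671, 404)/147995 = -2*(-627)/87292 + (149*671)/147995 = 1254*(1/87292) + 99979*(1/147995) = 627/43646 + 99979/147995 = 4456476299/6459389770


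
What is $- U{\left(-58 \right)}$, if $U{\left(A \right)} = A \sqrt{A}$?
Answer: $58 i \sqrt{58} \approx 441.71 i$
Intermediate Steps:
$U{\left(A \right)} = A^{\frac{3}{2}}$
$- U{\left(-58 \right)} = - \left(-58\right)^{\frac{3}{2}} = - \left(-58\right) i \sqrt{58} = 58 i \sqrt{58}$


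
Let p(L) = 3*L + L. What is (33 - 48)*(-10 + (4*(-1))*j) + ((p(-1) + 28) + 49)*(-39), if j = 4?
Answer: -2457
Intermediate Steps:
p(L) = 4*L
(33 - 48)*(-10 + (4*(-1))*j) + ((p(-1) + 28) + 49)*(-39) = (33 - 48)*(-10 + (4*(-1))*4) + ((4*(-1) + 28) + 49)*(-39) = -15*(-10 - 4*4) + ((-4 + 28) + 49)*(-39) = -15*(-10 - 16) + (24 + 49)*(-39) = -15*(-26) + 73*(-39) = 390 - 2847 = -2457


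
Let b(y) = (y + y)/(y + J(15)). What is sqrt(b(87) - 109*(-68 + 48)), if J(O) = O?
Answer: 3*sqrt(70057)/17 ≈ 46.709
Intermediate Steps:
b(y) = 2*y/(15 + y) (b(y) = (y + y)/(y + 15) = (2*y)/(15 + y) = 2*y/(15 + y))
sqrt(b(87) - 109*(-68 + 48)) = sqrt(2*87/(15 + 87) - 109*(-68 + 48)) = sqrt(2*87/102 - 109*(-20)) = sqrt(2*87*(1/102) + 2180) = sqrt(29/17 + 2180) = sqrt(37089/17) = 3*sqrt(70057)/17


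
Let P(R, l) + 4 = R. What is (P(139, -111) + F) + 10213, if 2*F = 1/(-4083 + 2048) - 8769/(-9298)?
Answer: 391615750897/37842860 ≈ 10348.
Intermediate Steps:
P(R, l) = -4 + R
F = 17835617/37842860 (F = (1/(-4083 + 2048) - 8769/(-9298))/2 = (1/(-2035) - 8769*(-1/9298))/2 = (-1/2035 + 8769/9298)/2 = (½)*(17835617/18921430) = 17835617/37842860 ≈ 0.47131)
(P(139, -111) + F) + 10213 = ((-4 + 139) + 17835617/37842860) + 10213 = (135 + 17835617/37842860) + 10213 = 5126621717/37842860 + 10213 = 391615750897/37842860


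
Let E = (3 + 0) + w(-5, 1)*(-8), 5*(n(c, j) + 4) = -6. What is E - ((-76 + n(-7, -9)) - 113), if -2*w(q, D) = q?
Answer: 886/5 ≈ 177.20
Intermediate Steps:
w(q, D) = -q/2
n(c, j) = -26/5 (n(c, j) = -4 + (1/5)*(-6) = -4 - 6/5 = -26/5)
E = -17 (E = (3 + 0) - 1/2*(-5)*(-8) = 3 + (5/2)*(-8) = 3 - 20 = -17)
E - ((-76 + n(-7, -9)) - 113) = -17 - ((-76 - 26/5) - 113) = -17 - (-406/5 - 113) = -17 - 1*(-971/5) = -17 + 971/5 = 886/5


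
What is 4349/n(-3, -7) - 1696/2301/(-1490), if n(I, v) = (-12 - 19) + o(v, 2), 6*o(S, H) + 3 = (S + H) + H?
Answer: -7455224369/54855840 ≈ -135.91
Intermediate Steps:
o(S, H) = -½ + H/3 + S/6 (o(S, H) = -½ + ((S + H) + H)/6 = -½ + ((H + S) + H)/6 = -½ + (S + 2*H)/6 = -½ + (H/3 + S/6) = -½ + H/3 + S/6)
n(I, v) = -185/6 + v/6 (n(I, v) = (-12 - 19) + (-½ + (⅓)*2 + v/6) = -31 + (-½ + ⅔ + v/6) = -31 + (⅙ + v/6) = -185/6 + v/6)
4349/n(-3, -7) - 1696/2301/(-1490) = 4349/(-185/6 + (⅙)*(-7)) - 1696/2301/(-1490) = 4349/(-185/6 - 7/6) - 1696*1/2301*(-1/1490) = 4349/(-32) - 1696/2301*(-1/1490) = 4349*(-1/32) + 848/1714245 = -4349/32 + 848/1714245 = -7455224369/54855840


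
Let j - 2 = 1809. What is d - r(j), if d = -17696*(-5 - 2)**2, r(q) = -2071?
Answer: -865033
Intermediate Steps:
j = 1811 (j = 2 + 1809 = 1811)
d = -867104 (d = -17696*(-7)**2 = -17696*49 = -867104)
d - r(j) = -867104 - 1*(-2071) = -867104 + 2071 = -865033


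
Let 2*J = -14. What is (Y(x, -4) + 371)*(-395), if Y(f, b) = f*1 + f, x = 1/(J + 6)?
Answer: -145755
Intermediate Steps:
J = -7 (J = (½)*(-14) = -7)
x = -1 (x = 1/(-7 + 6) = 1/(-1) = -1)
Y(f, b) = 2*f (Y(f, b) = f + f = 2*f)
(Y(x, -4) + 371)*(-395) = (2*(-1) + 371)*(-395) = (-2 + 371)*(-395) = 369*(-395) = -145755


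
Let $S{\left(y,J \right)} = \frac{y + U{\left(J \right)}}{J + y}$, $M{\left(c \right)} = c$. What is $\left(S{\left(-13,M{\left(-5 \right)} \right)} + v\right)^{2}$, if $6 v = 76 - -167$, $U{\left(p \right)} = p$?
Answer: $\frac{6889}{4} \approx 1722.3$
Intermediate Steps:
$S{\left(y,J \right)} = 1$ ($S{\left(y,J \right)} = \frac{y + J}{J + y} = \frac{J + y}{J + y} = 1$)
$v = \frac{81}{2}$ ($v = \frac{76 - -167}{6} = \frac{76 + 167}{6} = \frac{1}{6} \cdot 243 = \frac{81}{2} \approx 40.5$)
$\left(S{\left(-13,M{\left(-5 \right)} \right)} + v\right)^{2} = \left(1 + \frac{81}{2}\right)^{2} = \left(\frac{83}{2}\right)^{2} = \frac{6889}{4}$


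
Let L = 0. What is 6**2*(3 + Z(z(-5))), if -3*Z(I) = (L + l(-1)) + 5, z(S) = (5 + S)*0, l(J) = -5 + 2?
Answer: 84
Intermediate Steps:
l(J) = -3
z(S) = 0
Z(I) = -2/3 (Z(I) = -((0 - 3) + 5)/3 = -(-3 + 5)/3 = -1/3*2 = -2/3)
6**2*(3 + Z(z(-5))) = 6**2*(3 - 2/3) = 36*(7/3) = 84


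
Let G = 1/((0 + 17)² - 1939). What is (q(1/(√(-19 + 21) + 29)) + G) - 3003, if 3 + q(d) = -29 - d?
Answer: -4201550939/1384350 + √2/839 ≈ -3035.0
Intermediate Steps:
q(d) = -32 - d (q(d) = -3 + (-29 - d) = -32 - d)
G = -1/1650 (G = 1/(17² - 1939) = 1/(289 - 1939) = 1/(-1650) = -1/1650 ≈ -0.00060606)
(q(1/(√(-19 + 21) + 29)) + G) - 3003 = ((-32 - 1/(√(-19 + 21) + 29)) - 1/1650) - 3003 = ((-32 - 1/(√2 + 29)) - 1/1650) - 3003 = ((-32 - 1/(29 + √2)) - 1/1650) - 3003 = (-52801/1650 - 1/(29 + √2)) - 3003 = -5007751/1650 - 1/(29 + √2)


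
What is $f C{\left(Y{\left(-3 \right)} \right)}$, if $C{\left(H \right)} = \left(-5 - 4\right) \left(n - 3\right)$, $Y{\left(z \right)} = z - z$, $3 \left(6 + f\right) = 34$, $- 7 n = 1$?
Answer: $\frac{1056}{7} \approx 150.86$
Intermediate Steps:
$n = - \frac{1}{7}$ ($n = \left(- \frac{1}{7}\right) 1 = - \frac{1}{7} \approx -0.14286$)
$f = \frac{16}{3}$ ($f = -6 + \frac{1}{3} \cdot 34 = -6 + \frac{34}{3} = \frac{16}{3} \approx 5.3333$)
$Y{\left(z \right)} = 0$
$C{\left(H \right)} = \frac{198}{7}$ ($C{\left(H \right)} = \left(-5 - 4\right) \left(- \frac{1}{7} - 3\right) = \left(-9\right) \left(- \frac{22}{7}\right) = \frac{198}{7}$)
$f C{\left(Y{\left(-3 \right)} \right)} = \frac{16}{3} \cdot \frac{198}{7} = \frac{1056}{7}$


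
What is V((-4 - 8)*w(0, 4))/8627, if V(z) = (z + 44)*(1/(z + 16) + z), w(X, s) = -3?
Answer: 37460/112151 ≈ 0.33401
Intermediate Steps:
V(z) = (44 + z)*(z + 1/(16 + z)) (V(z) = (44 + z)*(1/(16 + z) + z) = (44 + z)*(z + 1/(16 + z)))
V((-4 - 8)*w(0, 4))/8627 = ((44 + ((-4 - 8)*(-3))³ + 60*((-4 - 8)*(-3))² + 705*((-4 - 8)*(-3)))/(16 + (-4 - 8)*(-3)))/8627 = ((44 + (-12*(-3))³ + 60*(-12*(-3))² + 705*(-12*(-3)))/(16 - 12*(-3)))*(1/8627) = ((44 + 36³ + 60*36² + 705*36)/(16 + 36))*(1/8627) = ((44 + 46656 + 60*1296 + 25380)/52)*(1/8627) = ((44 + 46656 + 77760 + 25380)/52)*(1/8627) = ((1/52)*149840)*(1/8627) = (37460/13)*(1/8627) = 37460/112151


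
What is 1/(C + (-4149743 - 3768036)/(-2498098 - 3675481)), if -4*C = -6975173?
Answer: 24694316/43061813225283 ≈ 5.7346e-7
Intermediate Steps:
C = 6975173/4 (C = -¼*(-6975173) = 6975173/4 ≈ 1.7438e+6)
1/(C + (-4149743 - 3768036)/(-2498098 - 3675481)) = 1/(6975173/4 + (-4149743 - 3768036)/(-2498098 - 3675481)) = 1/(6975173/4 - 7917779/(-6173579)) = 1/(6975173/4 - 7917779*(-1/6173579)) = 1/(6975173/4 + 7917779/6173579) = 1/(43061813225283/24694316) = 24694316/43061813225283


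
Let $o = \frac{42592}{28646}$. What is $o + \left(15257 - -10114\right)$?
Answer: $\frac{363410129}{14323} \approx 25373.0$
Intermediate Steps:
$o = \frac{21296}{14323}$ ($o = 42592 \cdot \frac{1}{28646} = \frac{21296}{14323} \approx 1.4868$)
$o + \left(15257 - -10114\right) = \frac{21296}{14323} + \left(15257 - -10114\right) = \frac{21296}{14323} + \left(15257 + 10114\right) = \frac{21296}{14323} + 25371 = \frac{363410129}{14323}$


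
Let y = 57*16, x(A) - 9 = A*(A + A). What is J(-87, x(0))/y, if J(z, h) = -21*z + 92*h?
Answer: 885/304 ≈ 2.9112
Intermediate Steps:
x(A) = 9 + 2*A² (x(A) = 9 + A*(A + A) = 9 + A*(2*A) = 9 + 2*A²)
y = 912
J(-87, x(0))/y = (-21*(-87) + 92*(9 + 2*0²))/912 = (1827 + 92*(9 + 2*0))*(1/912) = (1827 + 92*(9 + 0))*(1/912) = (1827 + 92*9)*(1/912) = (1827 + 828)*(1/912) = 2655*(1/912) = 885/304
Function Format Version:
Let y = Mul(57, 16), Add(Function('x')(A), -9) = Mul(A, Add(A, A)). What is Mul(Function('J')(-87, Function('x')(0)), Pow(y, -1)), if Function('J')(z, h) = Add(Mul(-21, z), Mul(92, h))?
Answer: Rational(885, 304) ≈ 2.9112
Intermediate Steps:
Function('x')(A) = Add(9, Mul(2, Pow(A, 2))) (Function('x')(A) = Add(9, Mul(A, Add(A, A))) = Add(9, Mul(A, Mul(2, A))) = Add(9, Mul(2, Pow(A, 2))))
y = 912
Mul(Function('J')(-87, Function('x')(0)), Pow(y, -1)) = Mul(Add(Mul(-21, -87), Mul(92, Add(9, Mul(2, Pow(0, 2))))), Pow(912, -1)) = Mul(Add(1827, Mul(92, Add(9, Mul(2, 0)))), Rational(1, 912)) = Mul(Add(1827, Mul(92, Add(9, 0))), Rational(1, 912)) = Mul(Add(1827, Mul(92, 9)), Rational(1, 912)) = Mul(Add(1827, 828), Rational(1, 912)) = Mul(2655, Rational(1, 912)) = Rational(885, 304)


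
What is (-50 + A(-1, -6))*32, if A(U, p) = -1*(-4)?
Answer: -1472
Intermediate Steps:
A(U, p) = 4
(-50 + A(-1, -6))*32 = (-50 + 4)*32 = -46*32 = -1472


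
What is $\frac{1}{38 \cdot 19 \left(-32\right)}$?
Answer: $- \frac{1}{23104} \approx -4.3283 \cdot 10^{-5}$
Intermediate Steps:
$\frac{1}{38 \cdot 19 \left(-32\right)} = \frac{1}{722 \left(-32\right)} = \frac{1}{-23104} = - \frac{1}{23104}$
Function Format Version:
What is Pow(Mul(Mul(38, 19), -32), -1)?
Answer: Rational(-1, 23104) ≈ -4.3283e-5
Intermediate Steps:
Pow(Mul(Mul(38, 19), -32), -1) = Pow(Mul(722, -32), -1) = Pow(-23104, -1) = Rational(-1, 23104)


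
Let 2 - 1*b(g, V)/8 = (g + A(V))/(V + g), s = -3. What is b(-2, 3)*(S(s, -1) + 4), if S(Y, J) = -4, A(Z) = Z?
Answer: 0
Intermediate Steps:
b(g, V) = 8 (b(g, V) = 16 - 8*(g + V)/(V + g) = 16 - 8*(V + g)/(V + g) = 16 - 8*1 = 16 - 8 = 8)
b(-2, 3)*(S(s, -1) + 4) = 8*(-4 + 4) = 8*0 = 0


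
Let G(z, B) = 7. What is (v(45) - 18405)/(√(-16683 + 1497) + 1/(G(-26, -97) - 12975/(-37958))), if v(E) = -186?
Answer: -98329410821109/589696636890155 + 1443834687656751*I*√15186/1179393273780310 ≈ -0.16675 + 150.86*I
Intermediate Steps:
(v(45) - 18405)/(√(-16683 + 1497) + 1/(G(-26, -97) - 12975/(-37958))) = (-186 - 18405)/(√(-16683 + 1497) + 1/(7 - 12975/(-37958))) = -18591/(√(-15186) + 1/(7 - 12975*(-1/37958))) = -18591/(I*√15186 + 1/(7 + 12975/37958)) = -18591/(I*√15186 + 1/(278681/37958)) = -18591/(I*√15186 + 37958/278681) = -18591/(37958/278681 + I*√15186)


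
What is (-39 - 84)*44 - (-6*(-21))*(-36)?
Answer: -876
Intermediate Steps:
(-39 - 84)*44 - (-6*(-21))*(-36) = -123*44 - 126*(-36) = -5412 - 1*(-4536) = -5412 + 4536 = -876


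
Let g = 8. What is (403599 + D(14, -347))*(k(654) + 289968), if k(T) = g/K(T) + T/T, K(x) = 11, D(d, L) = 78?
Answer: 1287595205559/11 ≈ 1.1705e+11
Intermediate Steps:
k(T) = 19/11 (k(T) = 8/11 + T/T = 8*(1/11) + 1 = 8/11 + 1 = 19/11)
(403599 + D(14, -347))*(k(654) + 289968) = (403599 + 78)*(19/11 + 289968) = 403677*(3189667/11) = 1287595205559/11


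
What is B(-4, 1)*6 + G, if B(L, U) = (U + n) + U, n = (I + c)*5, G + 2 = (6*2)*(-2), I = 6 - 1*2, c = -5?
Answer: -44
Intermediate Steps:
I = 4 (I = 6 - 2 = 4)
G = -26 (G = -2 + (6*2)*(-2) = -2 + 12*(-2) = -2 - 24 = -26)
n = -5 (n = (4 - 5)*5 = -1*5 = -5)
B(L, U) = -5 + 2*U (B(L, U) = (U - 5) + U = (-5 + U) + U = -5 + 2*U)
B(-4, 1)*6 + G = (-5 + 2*1)*6 - 26 = (-5 + 2)*6 - 26 = -3*6 - 26 = -18 - 26 = -44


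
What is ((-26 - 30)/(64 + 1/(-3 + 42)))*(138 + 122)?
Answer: -567840/2497 ≈ -227.41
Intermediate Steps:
((-26 - 30)/(64 + 1/(-3 + 42)))*(138 + 122) = -56/(64 + 1/39)*260 = -56/2497/39*260 = -56*39/2497*260 = -2184/2497*260 = -567840/2497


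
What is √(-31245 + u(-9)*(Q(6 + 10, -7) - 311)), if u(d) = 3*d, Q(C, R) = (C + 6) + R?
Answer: I*√23253 ≈ 152.49*I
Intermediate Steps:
Q(C, R) = 6 + C + R (Q(C, R) = (6 + C) + R = 6 + C + R)
√(-31245 + u(-9)*(Q(6 + 10, -7) - 311)) = √(-31245 + (3*(-9))*((6 + (6 + 10) - 7) - 311)) = √(-31245 - 27*((6 + 16 - 7) - 311)) = √(-31245 - 27*(15 - 311)) = √(-31245 - 27*(-296)) = √(-31245 + 7992) = √(-23253) = I*√23253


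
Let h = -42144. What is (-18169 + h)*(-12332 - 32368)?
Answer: 2695991100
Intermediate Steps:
(-18169 + h)*(-12332 - 32368) = (-18169 - 42144)*(-12332 - 32368) = -60313*(-44700) = 2695991100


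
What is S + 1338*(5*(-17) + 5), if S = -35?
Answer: -107075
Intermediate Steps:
S + 1338*(5*(-17) + 5) = -35 + 1338*(5*(-17) + 5) = -35 + 1338*(-85 + 5) = -35 + 1338*(-80) = -35 - 107040 = -107075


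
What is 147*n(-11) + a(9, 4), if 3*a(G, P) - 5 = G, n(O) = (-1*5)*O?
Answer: 24269/3 ≈ 8089.7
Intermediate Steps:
n(O) = -5*O
a(G, P) = 5/3 + G/3
147*n(-11) + a(9, 4) = 147*(-5*(-11)) + (5/3 + (1/3)*9) = 147*55 + (5/3 + 3) = 8085 + 14/3 = 24269/3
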